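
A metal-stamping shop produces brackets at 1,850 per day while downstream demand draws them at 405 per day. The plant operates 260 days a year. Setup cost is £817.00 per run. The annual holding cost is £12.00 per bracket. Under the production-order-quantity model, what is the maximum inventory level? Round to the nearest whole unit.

Annual demand D = 405 × 260 = 105,300.
Production build-up factor (1 − d/p) = 1 − 405/1,850 = 0.7811.
Q* = √(2DS / (H(1 − d/p))) = √(2 × 105,300 × 817 / (12 × 0.7811)).
= √(172,060,200 / 9.373) ≈ 4284.514.
Maximum inventory = Q*(1 − d/p) = 4284.514 × 0.7811 ≈ 3346.553.

I_max ≈ 3,347 brackets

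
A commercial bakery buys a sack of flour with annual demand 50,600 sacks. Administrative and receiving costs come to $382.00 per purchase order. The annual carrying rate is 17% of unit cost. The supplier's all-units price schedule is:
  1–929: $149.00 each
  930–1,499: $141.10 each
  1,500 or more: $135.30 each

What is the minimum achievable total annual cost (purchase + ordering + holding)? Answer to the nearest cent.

TC* ≈ $6,876,316.88

Holding cost per unit per year at price C is H = 0.17·C.
Evaluate total cost at each tier's feasible EOQ or, if the EOQ is below the tier, at the tier's minimum quantity.
Tier 1 ($149.00): EOQ = 1235.4 exceeds tier's upper bound 929, so this tier is dominated.
EOQ at $141.10 = 1269.5 (feasible in tier 2): TC = 50,600×$141.10 + (50,600/1269.5)×382 + (1269.5/2)×0.17×$141.10 = $7,170,111.59.
EOQ at $135.30 = 1296.4 < 1500, so use break Q=1500: TC = 50,600×$135.30 + (50,600/1500.0)×382 + (1500.0/2)×0.17×$135.30 = $6,876,316.88.
Lowest total cost among the candidates is at Q = 1500.0.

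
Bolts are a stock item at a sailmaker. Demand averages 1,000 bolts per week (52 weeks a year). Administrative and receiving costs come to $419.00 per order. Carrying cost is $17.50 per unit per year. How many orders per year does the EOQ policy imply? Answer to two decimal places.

Annual demand D = 1,000 × 52 = 52,000.
The optimal lot size = √(2DS/H) = √(2 × 52,000 × 419 / 17.5) ≈ 1577.99.
Orders per year = D / Q* = 52,000 / 1577.99 ≈ 32.953.

N ≈ 32.95 orders per year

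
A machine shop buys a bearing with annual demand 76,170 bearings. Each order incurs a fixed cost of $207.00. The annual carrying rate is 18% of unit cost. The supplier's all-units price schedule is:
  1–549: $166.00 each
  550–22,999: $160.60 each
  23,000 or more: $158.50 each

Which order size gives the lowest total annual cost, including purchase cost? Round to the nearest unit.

Holding cost per unit per year at price C is H = 0.18·C.
Candidates are each tier's EOQ (if it falls in that tier) and each price-break quantity.
Tier 1 ($166.00): EOQ = 1027.3 exceeds tier's upper bound 549, so this tier is dominated.
EOQ at $160.60 = 1044.4 (feasible in tier 2): TC = 76,170×$160.60 + (76,170/1044.4)×207 + (1044.4/2)×0.18×$160.60 = $12,263,094.65.
EOQ at $158.50 = 1051.3 < 23000, so use break Q=23000: TC = 76,170×$158.50 + (76,170/23000.0)×207 + (23000.0/2)×0.18×$158.50 = $12,401,725.53.
Lowest total cost is $12,263,094.65 at Q = 1044.4.

Q* ≈ 1,044 bearings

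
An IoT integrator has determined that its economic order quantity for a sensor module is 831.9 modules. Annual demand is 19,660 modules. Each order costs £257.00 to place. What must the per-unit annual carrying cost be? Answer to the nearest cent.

The basic EOQ model gives Q* = √(2DS/H); rearrange for the unknown.
From Q* = √(2DS/H): H = 2DS / Q*² = 2 × 19,660 × 257 / 831.9² = 14.6017.

H ≈ £14.60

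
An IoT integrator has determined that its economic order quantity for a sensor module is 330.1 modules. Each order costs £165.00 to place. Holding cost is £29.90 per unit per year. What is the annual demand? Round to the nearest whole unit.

D ≈ 9,873 modules per year

Squaring Q* = √(2DS/H) gives Q*² = 2DS/H.
From Q* = √(2DS/H): D = Q*²H / (2S) = 330.1² × 29.9 / (2 × 165) = 9872.981.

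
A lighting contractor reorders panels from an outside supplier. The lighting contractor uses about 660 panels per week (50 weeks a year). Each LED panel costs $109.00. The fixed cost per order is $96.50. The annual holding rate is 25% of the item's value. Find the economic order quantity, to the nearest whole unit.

Annual demand D = 660 × 50 = 33,000.
Holding cost H = 0.25 × $109.00 = $27.2500 per unit per year.
EOQ = √(2DS / H) = √(2 × 33,000 × 96.5 / 27.25).
= √(6,369,000 / 27.25) = √233,724.7706 ≈ 483.451.

Q* ≈ 483 panels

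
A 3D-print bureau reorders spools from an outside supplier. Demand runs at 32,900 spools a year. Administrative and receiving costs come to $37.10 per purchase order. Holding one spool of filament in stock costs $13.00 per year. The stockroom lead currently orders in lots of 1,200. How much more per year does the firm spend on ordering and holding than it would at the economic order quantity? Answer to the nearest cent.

EOQ = √(2DS/H) = √(2 × 32,900 × 37.1 / 13) ≈ 433.34.
Cost at Q* = (D/Q*)S + (Q*/2)H = √(2DSH) ≈ $5,633.41.
Cost at Q = 1,200: (32,900/1,200)×37.1 + (1,200/2)×13 = $1,017.16 + $7,800.00 = $8,817.16.
Excess = $8,817.16 − $5,633.41 = $3,183.75.

Extra cost ≈ $3,183.75 per year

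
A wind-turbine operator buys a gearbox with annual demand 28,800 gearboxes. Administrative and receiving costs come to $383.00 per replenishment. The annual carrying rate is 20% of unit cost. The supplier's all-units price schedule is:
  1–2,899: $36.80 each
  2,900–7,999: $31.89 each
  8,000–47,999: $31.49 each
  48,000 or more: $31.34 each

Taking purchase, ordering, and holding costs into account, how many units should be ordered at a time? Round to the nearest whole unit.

Q* ≈ 2,900 gearboxes

Holding cost per unit per year at price C is H = 0.20·C.
For each price level, check whether its EOQ is feasible; otherwise the best quantity at that price is the breakpoint.
EOQ at $36.80 = 1731.3 (feasible in tier 1): TC = 28,800×$36.80 + (28,800/1731.3)×383 + (1731.3/2)×0.20×$36.80 = $1,072,582.35.
EOQ at $31.89 = 1859.8 < 2900, so use break Q=2900: TC = 28,800×$31.89 + (28,800/2900.0)×383 + (2900.0/2)×0.20×$31.89 = $931,483.69.
EOQ at $31.49 = 1871.6 < 8000, so use break Q=8000: TC = 28,800×$31.49 + (28,800/8000.0)×383 + (8000.0/2)×0.20×$31.49 = $933,482.80.
EOQ at $31.34 = 1876.1 < 48000, so use break Q=48000: TC = 28,800×$31.34 + (28,800/48000.0)×383 + (48000.0/2)×0.20×$31.34 = $1,053,253.80.
Lowest total cost is $931,483.69 at Q = 2900.0.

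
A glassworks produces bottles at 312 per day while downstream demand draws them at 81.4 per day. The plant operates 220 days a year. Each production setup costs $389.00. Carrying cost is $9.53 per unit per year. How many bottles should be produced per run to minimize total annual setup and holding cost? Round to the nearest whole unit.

Q* ≈ 1,406 bottles

Annual demand D = 81.4 × 220 = 17,908.
Production build-up factor (1 − d/p) = 1 − 81.4/312 = 0.7391.
Q* = √(2DS / (H(1 − d/p))) = √(2 × 17,908 × 389 / (9.53 × 0.7391)).
= √(13,932,424 / 7.0436) ≈ 1406.418.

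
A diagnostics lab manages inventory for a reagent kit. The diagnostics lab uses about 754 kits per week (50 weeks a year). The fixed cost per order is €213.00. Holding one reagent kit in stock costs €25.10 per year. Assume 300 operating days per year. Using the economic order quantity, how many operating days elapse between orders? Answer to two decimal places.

Annual demand D = 754 × 50 = 37,700.
The optimal lot size = √(2DS/H) = √(2 × 37,700 × 213 / 25.1) ≈ 799.91.
Cycle time = Q*/D × 300 = 799.91 / 37,700 × 300 ≈ 6.365 days.

T ≈ 6.37 days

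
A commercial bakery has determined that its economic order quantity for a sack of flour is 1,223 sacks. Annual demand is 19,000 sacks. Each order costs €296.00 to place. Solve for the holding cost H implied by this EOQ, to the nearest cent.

Squaring Q* = √(2DS/H) gives Q*² = 2DS/H.
From Q* = √(2DS/H): H = 2DS / Q*² = 2 × 19,000 × 296 / 1,223² = 7.5201.

H ≈ €7.52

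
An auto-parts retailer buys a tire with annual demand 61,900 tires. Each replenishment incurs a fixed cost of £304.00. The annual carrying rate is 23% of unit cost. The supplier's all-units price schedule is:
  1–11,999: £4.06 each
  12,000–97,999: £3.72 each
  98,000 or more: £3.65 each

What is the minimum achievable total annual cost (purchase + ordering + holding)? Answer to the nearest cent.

Holding cost per unit per year at price C is H = 0.23·C.
Evaluate total cost at each tier's feasible EOQ or, if the EOQ is below the tier, at the tier's minimum quantity.
EOQ at £4.06 = 6348.5 (feasible in tier 1): TC = 61,900×£4.06 + (61,900/6348.5)×304 + (6348.5/2)×0.23×£4.06 = £257,242.22.
EOQ at £3.72 = 6632.3 < 12000, so use break Q=12000: TC = 61,900×£3.72 + (61,900/12000.0)×304 + (12000.0/2)×0.23×£3.72 = £236,969.73.
EOQ at £3.65 = 6695.6 < 98000, so use break Q=98000: TC = 61,900×£3.65 + (61,900/98000.0)×304 + (98000.0/2)×0.23×£3.65 = £267,262.52.
Lowest total cost among the candidates is at Q = 12000.0.

TC* ≈ £236,969.73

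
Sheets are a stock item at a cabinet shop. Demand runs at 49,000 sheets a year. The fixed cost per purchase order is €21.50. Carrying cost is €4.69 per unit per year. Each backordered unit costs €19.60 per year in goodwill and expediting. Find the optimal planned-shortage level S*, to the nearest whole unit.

With planned backorders, Q* = √(2DS/H) · √((H+B)/B).
√(2DS/H) = √(2 × 49,000 × 21.5 / 4.69) = 670.264.
√((H+B)/B) = √((4.69+19.6)/19.6) = 1.1132.
Q* ≈ 746.159.
S* = Q* · H/(H+B) = 746.159 × 4.69/24.29 ≈ 144.071.

S* ≈ 144 sheets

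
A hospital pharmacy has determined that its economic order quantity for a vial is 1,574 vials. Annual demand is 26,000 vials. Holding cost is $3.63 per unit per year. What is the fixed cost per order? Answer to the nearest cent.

S ≈ $172.95

Invert the EOQ relation Q*² = 2DS/H.
From Q* = √(2DS/H): S = Q*²H / (2D) = 1,574² × 3.63 / (2 × 26,000) = 172.9469.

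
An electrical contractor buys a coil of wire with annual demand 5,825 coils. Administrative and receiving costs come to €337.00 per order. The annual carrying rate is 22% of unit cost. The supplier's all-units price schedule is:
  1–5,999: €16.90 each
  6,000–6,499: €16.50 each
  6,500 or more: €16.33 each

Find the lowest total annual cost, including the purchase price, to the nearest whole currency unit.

Holding cost per unit per year at price C is H = 0.22·C.
Candidates are each tier's EOQ (if it falls in that tier) and each price-break quantity.
EOQ at €16.90 = 1027.6 (feasible in tier 1): TC = 5,825×€16.90 + (5,825/1027.6)×337 + (1027.6/2)×0.22×€16.90 = €102,263.11.
EOQ at €16.50 = 1040.0 < 6000, so use break Q=6000: TC = 5,825×€16.50 + (5,825/6000.0)×337 + (6000.0/2)×0.22×€16.50 = €107,329.67.
EOQ at €16.33 = 1045.4 < 6500, so use break Q=6500: TC = 5,825×€16.33 + (5,825/6500.0)×337 + (6500.0/2)×0.22×€16.33 = €107,100.20.
Lowest total cost among the candidates is at Q = 1027.6.

TC* ≈ €102,263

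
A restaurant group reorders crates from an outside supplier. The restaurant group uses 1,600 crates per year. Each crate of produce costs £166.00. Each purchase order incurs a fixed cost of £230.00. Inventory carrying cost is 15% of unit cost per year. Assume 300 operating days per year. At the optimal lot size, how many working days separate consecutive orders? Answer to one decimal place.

T ≈ 32.2 days

Holding cost H = 0.15 × £166.00 = £24.9000 per unit per year.
EOQ = √(2DS/H) = √(2 × 1,600 × 230 / 24.9) ≈ 171.93.
Cycle time = Q*/D × 300 = 171.93 / 1,600 × 300 ≈ 32.236 days.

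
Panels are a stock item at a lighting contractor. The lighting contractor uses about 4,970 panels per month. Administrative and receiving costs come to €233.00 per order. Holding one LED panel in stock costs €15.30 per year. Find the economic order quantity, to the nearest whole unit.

Q* ≈ 1,348 panels

Annual demand D = 4,970 × 12 = 59,640.
EOQ = √(2DS / H) = √(2 × 59,640 × 233 / 15.3).
= √(27,792,240 / 15.3) = √1,816,486.2745 ≈ 1347.771.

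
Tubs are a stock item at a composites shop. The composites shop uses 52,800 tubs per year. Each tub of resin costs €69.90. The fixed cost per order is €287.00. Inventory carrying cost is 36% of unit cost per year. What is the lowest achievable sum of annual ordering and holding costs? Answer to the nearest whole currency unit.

TC* ≈ €27,616

Holding cost H = 0.36 × €69.90 = €25.1640 per unit per year.
The optimal lot size = √(2DS/H) = √(2 × 52,800 × 287 / 25.164) ≈ 1097.45.
At Q*, ordering cost (D/Q*)S equals holding cost (Q*/2)H, each = √(DSH/2).
Minimum total = √(2DSH) = √(2 × 52,800 × 287 × 25.164) ≈ 27616.125.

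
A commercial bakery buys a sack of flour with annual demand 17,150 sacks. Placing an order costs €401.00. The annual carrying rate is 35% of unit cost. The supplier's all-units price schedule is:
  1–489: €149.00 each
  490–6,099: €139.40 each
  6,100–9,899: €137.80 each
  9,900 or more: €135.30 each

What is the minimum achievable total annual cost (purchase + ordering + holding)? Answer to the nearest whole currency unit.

TC* ≈ €2,416,615

Holding cost per unit per year at price C is H = 0.35·C.
For each price level, check whether its EOQ is feasible; otherwise the best quantity at that price is the breakpoint.
Tier 1 (€149.00): EOQ = 513.6 exceeds tier's upper bound 489, so this tier is dominated.
EOQ at €139.40 = 531.0 (feasible in tier 2): TC = 17,150×€139.40 + (17,150/531.0)×401 + (531.0/2)×0.35×€139.40 = €2,416,615.06.
EOQ at €137.80 = 534.0 < 6100, so use break Q=6100: TC = 17,150×€137.80 + (17,150/6100.0)×401 + (6100.0/2)×0.35×€137.80 = €2,511,498.90.
EOQ at €135.30 = 538.9 < 9900, so use break Q=9900: TC = 17,150×€135.30 + (17,150/9900.0)×401 + (9900.0/2)×0.35×€135.30 = €2,555,496.91.
Lowest total cost among the candidates is at Q = 531.0.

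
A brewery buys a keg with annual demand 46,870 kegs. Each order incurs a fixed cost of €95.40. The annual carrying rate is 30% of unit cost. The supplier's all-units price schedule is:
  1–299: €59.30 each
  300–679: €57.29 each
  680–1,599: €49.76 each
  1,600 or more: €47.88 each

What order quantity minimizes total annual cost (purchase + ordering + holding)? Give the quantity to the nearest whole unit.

Q* ≈ 1,600 kegs

Holding cost per unit per year at price C is H = 0.30·C.
Candidates are each tier's EOQ (if it falls in that tier) and each price-break quantity.
Tier 1 (€59.30): EOQ = 709.0 exceeds tier's upper bound 299, so this tier is dominated.
Tier 2 (€57.29): EOQ = 721.3 exceeds tier's upper bound 679, so this tier is dominated.
EOQ at €49.76 = 774.0 (feasible in tier 3): TC = 46,870×€49.76 + (46,870/774.0)×95.4 + (774.0/2)×0.30×€49.76 = €2,343,805.34.
EOQ at €47.88 = 789.0 < 1600, so use break Q=1600: TC = 46,870×€47.88 + (46,870/1600.0)×95.4 + (1600.0/2)×0.30×€47.88 = €2,258,421.42.
Lowest total cost is €2,258,421.42 at Q = 1600.0.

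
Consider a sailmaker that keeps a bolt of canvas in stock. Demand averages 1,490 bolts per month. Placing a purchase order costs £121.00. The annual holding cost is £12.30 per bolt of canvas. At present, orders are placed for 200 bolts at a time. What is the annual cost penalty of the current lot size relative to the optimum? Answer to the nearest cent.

Annual demand D = 1,490 × 12 = 17,880.
EOQ = √(2DS/H) = √(2 × 17,880 × 121 / 12.3) ≈ 593.11.
Cost at Q* = (D/Q*)S + (Q*/2)H = √(2DSH) ≈ £7,295.31.
Cost at Q = 200: (17,880/200)×121 + (200/2)×12.3 = £10,817.40 + £1,230.00 = £12,047.40.
Excess = £12,047.40 − £7,295.31 = £4,752.09.

Extra cost ≈ £4,752.09 per year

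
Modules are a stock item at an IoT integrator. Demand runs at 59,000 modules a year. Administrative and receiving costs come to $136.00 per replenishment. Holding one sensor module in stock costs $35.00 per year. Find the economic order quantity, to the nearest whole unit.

EOQ = √(2DS / H) = √(2 × 59,000 × 136 / 35).
= √(16,048,000 / 35) = √458,514.2857 ≈ 677.137.

Q* ≈ 677 modules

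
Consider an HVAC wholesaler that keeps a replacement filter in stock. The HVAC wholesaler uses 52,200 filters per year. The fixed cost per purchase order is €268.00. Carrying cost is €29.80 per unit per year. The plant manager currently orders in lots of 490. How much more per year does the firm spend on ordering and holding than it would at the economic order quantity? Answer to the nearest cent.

EOQ = √(2DS/H) = √(2 × 52,200 × 268 / 29.8) ≈ 968.97.
Cost at Q* = (D/Q*)S + (Q*/2)H = √(2DSH) ≈ €28,875.25.
Cost at Q = 490: (52,200/490)×268 + (490/2)×29.8 = €28,550.20 + €7,301.00 = €35,851.20.
Excess = €35,851.20 − €28,875.25 = €6,975.95.

Extra cost ≈ €6,975.95 per year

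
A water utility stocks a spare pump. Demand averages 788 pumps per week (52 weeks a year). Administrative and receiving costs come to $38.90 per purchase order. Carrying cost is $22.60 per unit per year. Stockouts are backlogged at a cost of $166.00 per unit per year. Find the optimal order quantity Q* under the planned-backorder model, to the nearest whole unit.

Annual demand D = 788 × 52 = 40,976.
With planned backorders, Q* = √(2DS/H) · √((H+B)/B).
√(2DS/H) = √(2 × 40,976 × 38.9 / 22.6) = 375.578.
√((H+B)/B) = √((22.6+166)/166) = 1.0659.
Q* ≈ 400.329.

Q* ≈ 400 pumps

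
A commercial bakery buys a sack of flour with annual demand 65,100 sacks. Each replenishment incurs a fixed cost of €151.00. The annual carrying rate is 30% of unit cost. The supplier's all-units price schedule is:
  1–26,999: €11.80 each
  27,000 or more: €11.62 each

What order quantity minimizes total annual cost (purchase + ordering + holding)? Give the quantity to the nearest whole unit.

Holding cost per unit per year at price C is H = 0.30·C.
Candidates are each tier's EOQ (if it falls in that tier) and each price-break quantity.
EOQ at €11.80 = 2356.6 (feasible in tier 1): TC = 65,100×€11.80 + (65,100/2356.6)×151 + (2356.6/2)×0.30×€11.80 = €776,522.49.
EOQ at €11.62 = 2374.8 < 27000, so use break Q=27000: TC = 65,100×€11.62 + (65,100/27000.0)×151 + (27000.0/2)×0.30×€11.62 = €803,887.08.
Lowest total cost is €776,522.49 at Q = 2356.6.

Q* ≈ 2,357 sacks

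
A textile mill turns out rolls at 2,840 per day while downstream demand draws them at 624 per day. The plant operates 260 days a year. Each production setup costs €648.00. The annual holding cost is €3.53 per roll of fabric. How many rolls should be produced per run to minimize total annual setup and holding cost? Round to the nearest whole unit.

Annual demand D = 624 × 260 = 162,240.
Production build-up factor (1 − d/p) = 1 − 624/2,840 = 0.7803.
Q* = √(2DS / (H(1 − d/p))) = √(2 × 162,240 × 648 / (3.53 × 0.7803)).
= √(210,263,040 / 2.7544) ≈ 8737.122.

Q* ≈ 8,737 rolls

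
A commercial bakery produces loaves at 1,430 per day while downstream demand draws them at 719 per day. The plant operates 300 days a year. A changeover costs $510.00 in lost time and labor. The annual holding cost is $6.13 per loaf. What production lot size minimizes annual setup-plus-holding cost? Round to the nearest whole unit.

Annual demand D = 719 × 300 = 215,700.
Production build-up factor (1 − d/p) = 1 − 719/1,430 = 0.4972.
Q* = √(2DS / (H(1 − d/p))) = √(2 × 215,700 × 510 / (6.13 × 0.4972)).
= √(220,014,000 / 3.0479) ≈ 8496.267.

Q* ≈ 8,496 loaves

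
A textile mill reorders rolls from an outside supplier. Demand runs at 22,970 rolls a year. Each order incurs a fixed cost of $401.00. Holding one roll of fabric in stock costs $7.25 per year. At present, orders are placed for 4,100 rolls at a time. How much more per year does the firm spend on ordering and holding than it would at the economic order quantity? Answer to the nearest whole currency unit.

EOQ = √(2DS/H) = √(2 × 22,970 × 401 / 7.25) ≈ 1594.04.
Cost at Q* = (D/Q*)S + (Q*/2)H = √(2DSH) ≈ $11,556.78.
Cost at Q = 4,100: (22,970/4,100)×401 + (4,100/2)×7.25 = $2,246.58 + $14,862.50 = $17,109.08.
Excess = $17,109.08 − $11,556.78 = $5,552.30.

Extra cost ≈ $5,552 per year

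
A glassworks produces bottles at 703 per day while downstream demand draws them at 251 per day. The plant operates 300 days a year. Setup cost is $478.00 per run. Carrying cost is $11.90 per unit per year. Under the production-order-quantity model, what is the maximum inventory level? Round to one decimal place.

I_max ≈ 1,972.2 bottles

Annual demand D = 251 × 300 = 75,300.
Production build-up factor (1 − d/p) = 1 − 251/703 = 0.6430.
Q* = √(2DS / (H(1 − d/p))) = √(2 × 75,300 × 478 / (11.9 × 0.6430)).
= √(71,986,800 / 7.6512) ≈ 3067.336.
Maximum inventory = Q*(1 − d/p) = 3067.336 × 0.6430 ≈ 1972.171.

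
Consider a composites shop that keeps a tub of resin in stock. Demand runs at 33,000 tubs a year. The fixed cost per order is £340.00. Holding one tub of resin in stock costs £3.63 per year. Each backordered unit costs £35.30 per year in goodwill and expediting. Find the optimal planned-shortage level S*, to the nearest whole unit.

With planned backorders, Q* = √(2DS/H) · √((H+B)/B).
√(2DS/H) = √(2 × 33,000 × 340 / 3.63) = 2486.326.
√((H+B)/B) = √((3.63+35.3)/35.3) = 1.0502.
Q* ≈ 2611.037.
S* = Q* · H/(H+B) = 2611.037 × 3.63/38.93 ≈ 243.464.

S* ≈ 243 tubs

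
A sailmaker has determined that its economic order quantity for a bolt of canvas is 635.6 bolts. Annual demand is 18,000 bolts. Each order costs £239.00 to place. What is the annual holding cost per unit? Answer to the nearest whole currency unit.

H ≈ £21

Squaring Q* = √(2DS/H) gives Q*² = 2DS/H.
From Q* = √(2DS/H): H = 2DS / Q*² = 2 × 18,000 × 239 / 635.6² = 21.2977.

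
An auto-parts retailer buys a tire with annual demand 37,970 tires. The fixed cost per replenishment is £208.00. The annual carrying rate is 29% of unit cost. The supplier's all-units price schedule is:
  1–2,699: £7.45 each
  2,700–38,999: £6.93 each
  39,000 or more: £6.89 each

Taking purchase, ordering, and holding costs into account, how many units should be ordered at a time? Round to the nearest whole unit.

Holding cost per unit per year at price C is H = 0.29·C.
Candidates are each tier's EOQ (if it falls in that tier) and each price-break quantity.
Tier 1 (£7.45): EOQ = 2703.9 exceeds tier's upper bound 2699, so this tier is dominated.
EOQ at £6.93 = 2803.5 (feasible in tier 2): TC = 37,970×£6.93 + (37,970/2803.5)×208 + (2803.5/2)×0.29×£6.93 = £268,766.30.
EOQ at £6.89 = 2811.6 < 39000, so use break Q=39000: TC = 37,970×£6.89 + (37,970/39000.0)×208 + (39000.0/2)×0.29×£6.89 = £300,778.76.
Lowest total cost is £268,766.30 at Q = 2803.5.

Q* ≈ 2,804 tires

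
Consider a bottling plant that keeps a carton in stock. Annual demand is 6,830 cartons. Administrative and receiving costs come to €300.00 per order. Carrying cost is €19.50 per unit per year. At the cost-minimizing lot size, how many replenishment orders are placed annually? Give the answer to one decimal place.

N ≈ 14.9 orders per year

EOQ = √(2DS/H) = √(2 × 6,830 × 300 / 19.5) ≈ 458.43.
Orders per year = D / Q* = 6,830 / 458.43 ≈ 14.899.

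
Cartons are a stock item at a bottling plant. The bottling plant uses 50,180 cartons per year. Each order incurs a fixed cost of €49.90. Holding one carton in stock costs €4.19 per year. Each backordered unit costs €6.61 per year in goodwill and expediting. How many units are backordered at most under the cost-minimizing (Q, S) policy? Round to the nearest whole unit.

S* ≈ 542 cartons

With planned backorders, Q* = √(2DS/H) · √((H+B)/B).
√(2DS/H) = √(2 × 50,180 × 49.9 / 4.19) = 1093.260.
√((H+B)/B) = √((4.19+6.61)/6.61) = 1.2782.
Q* ≈ 1397.445.
S* = Q* · H/(H+B) = 1397.445 × 4.19/10.8 ≈ 542.157.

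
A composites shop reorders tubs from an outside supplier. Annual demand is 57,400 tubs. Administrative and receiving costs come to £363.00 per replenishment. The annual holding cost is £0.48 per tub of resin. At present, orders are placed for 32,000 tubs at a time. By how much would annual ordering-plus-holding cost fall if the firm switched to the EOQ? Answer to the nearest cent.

Extra cost ≈ £3,858.69 per year

EOQ = √(2DS/H) = √(2 × 57,400 × 363 / 0.48) ≈ 9317.59.
Cost at Q* = (D/Q*)S + (Q*/2)H = √(2DSH) ≈ £4,472.44.
Cost at Q = 32,000: (57,400/32,000)×363 + (32,000/2)×0.48 = £651.13 + £7,680.00 = £8,331.13.
Excess = £8,331.13 − £4,472.44 = £3,858.69.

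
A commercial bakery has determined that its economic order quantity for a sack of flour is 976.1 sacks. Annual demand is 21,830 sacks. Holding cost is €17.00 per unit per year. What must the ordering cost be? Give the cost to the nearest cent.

The basic EOQ model gives Q* = √(2DS/H); rearrange for the unknown.
From Q* = √(2DS/H): S = Q*²H / (2D) = 976.1² × 17 / (2 × 21,830) = 370.9828.

S ≈ €370.98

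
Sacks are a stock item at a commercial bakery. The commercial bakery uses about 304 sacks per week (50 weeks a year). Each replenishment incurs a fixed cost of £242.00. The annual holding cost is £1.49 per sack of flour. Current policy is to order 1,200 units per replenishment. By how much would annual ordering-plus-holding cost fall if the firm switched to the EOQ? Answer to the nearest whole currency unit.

Extra cost ≈ £648 per year

Annual demand D = 304 × 50 = 15,200.
EOQ = √(2DS/H) = √(2 × 15,200 × 242 / 1.49) ≈ 2222.04.
Cost at Q* = (D/Q*)S + (Q*/2)H = √(2DSH) ≈ £3,310.84.
Cost at Q = 1,200: (15,200/1,200)×242 + (1,200/2)×1.49 = £3,065.33 + £894.00 = £3,959.33.
Excess = £3,959.33 − £3,310.84 = £648.50.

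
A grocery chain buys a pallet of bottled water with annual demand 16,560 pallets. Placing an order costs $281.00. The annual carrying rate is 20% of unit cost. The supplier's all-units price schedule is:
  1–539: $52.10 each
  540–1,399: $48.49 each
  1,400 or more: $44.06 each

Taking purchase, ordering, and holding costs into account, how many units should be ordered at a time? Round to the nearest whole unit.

Q* ≈ 1,400 pallets

Holding cost per unit per year at price C is H = 0.20·C.
Evaluate total cost at each tier's feasible EOQ or, if the EOQ is below the tier, at the tier's minimum quantity.
Tier 1 ($52.10): EOQ = 945.1 exceeds tier's upper bound 539, so this tier is dominated.
EOQ at $48.49 = 979.6 (feasible in tier 2): TC = 16,560×$48.49 + (16,560/979.6)×281 + (979.6/2)×0.20×$48.49 = $812,494.75.
EOQ at $44.06 = 1027.7 < 1400, so use break Q=1400: TC = 16,560×$44.06 + (16,560/1400.0)×281 + (1400.0/2)×0.20×$44.06 = $739,125.83.
Lowest total cost is $739,125.83 at Q = 1400.0.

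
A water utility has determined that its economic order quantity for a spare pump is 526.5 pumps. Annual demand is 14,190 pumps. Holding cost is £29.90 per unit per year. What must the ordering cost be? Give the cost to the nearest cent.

The basic EOQ model gives Q* = √(2DS/H); rearrange for the unknown.
From Q* = √(2DS/H): S = Q*²H / (2D) = 526.5² × 29.9 / (2 × 14,190) = 292.0489.

S ≈ £292.05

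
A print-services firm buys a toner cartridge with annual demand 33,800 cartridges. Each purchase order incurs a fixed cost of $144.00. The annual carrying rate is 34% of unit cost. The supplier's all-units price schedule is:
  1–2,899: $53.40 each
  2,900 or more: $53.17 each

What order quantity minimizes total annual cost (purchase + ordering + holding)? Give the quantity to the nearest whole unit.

Q* ≈ 732 cartridges

Holding cost per unit per year at price C is H = 0.34·C.
Candidates are each tier's EOQ (if it falls in that tier) and each price-break quantity.
EOQ at $53.40 = 732.2 (feasible in tier 1): TC = 33,800×$53.40 + (33,800/732.2)×144 + (732.2/2)×0.34×$53.40 = $1,818,214.28.
EOQ at $53.17 = 733.8 < 2900, so use break Q=2900: TC = 33,800×$53.17 + (33,800/2900.0)×144 + (2900.0/2)×0.34×$53.17 = $1,825,037.15.
Lowest total cost is $1,818,214.28 at Q = 732.2.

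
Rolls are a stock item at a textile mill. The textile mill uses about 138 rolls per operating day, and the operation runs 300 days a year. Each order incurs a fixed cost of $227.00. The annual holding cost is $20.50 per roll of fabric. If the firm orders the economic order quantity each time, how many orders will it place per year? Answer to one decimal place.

N ≈ 43.2 orders per year

Annual demand D = 138 × 300 = 41,400.
The optimal lot size = √(2DS/H) = √(2 × 41,400 × 227 / 20.5) ≈ 957.53.
Orders per year = D / Q* = 41,400 / 957.53 ≈ 43.236.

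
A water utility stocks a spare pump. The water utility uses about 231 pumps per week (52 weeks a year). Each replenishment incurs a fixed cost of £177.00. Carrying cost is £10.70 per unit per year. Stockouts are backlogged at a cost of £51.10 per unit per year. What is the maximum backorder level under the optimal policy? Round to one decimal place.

Annual demand D = 231 × 52 = 12,012.
With planned backorders, Q* = √(2DS/H) · √((H+B)/B).
√(2DS/H) = √(2 × 12,012 × 177 / 10.7) = 630.402.
√((H+B)/B) = √((10.7+51.1)/51.1) = 1.0997.
Q* ≈ 693.268.
S* = Q* · H/(H+B) = 693.268 × 10.7/61.8 ≈ 120.032.

S* ≈ 120.0 pumps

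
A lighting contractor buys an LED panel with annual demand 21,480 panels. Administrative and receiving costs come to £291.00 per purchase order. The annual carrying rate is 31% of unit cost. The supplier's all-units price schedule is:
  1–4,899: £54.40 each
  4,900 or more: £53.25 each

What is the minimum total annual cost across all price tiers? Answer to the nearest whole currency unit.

Holding cost per unit per year at price C is H = 0.31·C.
For each price level, check whether its EOQ is feasible; otherwise the best quantity at that price is the breakpoint.
EOQ at £54.40 = 861.0 (feasible in tier 1): TC = 21,480×£54.40 + (21,480/861.0)×291 + (861.0/2)×0.31×£54.40 = £1,183,031.74.
EOQ at £53.25 = 870.2 < 4900, so use break Q=4900: TC = 21,480×£53.25 + (21,480/4900.0)×291 + (4900.0/2)×0.31×£53.25 = £1,185,529.02.
Lowest total cost among the candidates is at Q = 861.0.

TC* ≈ £1,183,032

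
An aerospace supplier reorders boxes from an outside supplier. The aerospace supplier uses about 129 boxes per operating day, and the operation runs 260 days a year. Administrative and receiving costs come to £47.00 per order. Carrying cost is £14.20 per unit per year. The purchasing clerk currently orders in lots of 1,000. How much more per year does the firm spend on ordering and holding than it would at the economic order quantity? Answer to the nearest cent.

Extra cost ≈ £1,985.40 per year

Annual demand D = 129 × 260 = 33,540.
EOQ = √(2DS/H) = √(2 × 33,540 × 47 / 14.2) ≈ 471.20.
Cost at Q* = (D/Q*)S + (Q*/2)H = √(2DSH) ≈ £6,690.98.
Cost at Q = 1,000: (33,540/1,000)×47 + (1,000/2)×14.2 = £1,576.38 + £7,100.00 = £8,676.38.
Excess = £8,676.38 − £6,690.98 = £1,985.40.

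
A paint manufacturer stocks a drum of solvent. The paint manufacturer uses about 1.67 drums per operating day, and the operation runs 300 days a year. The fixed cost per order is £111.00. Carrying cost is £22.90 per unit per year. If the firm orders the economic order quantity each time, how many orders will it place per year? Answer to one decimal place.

Annual demand D = 1.67 × 300 = 501.
EOQ = √(2DS/H) = √(2 × 501 × 111 / 22.9) ≈ 69.69.
Orders per year = D / Q* = 501 / 69.69 ≈ 7.189.

N ≈ 7.2 orders per year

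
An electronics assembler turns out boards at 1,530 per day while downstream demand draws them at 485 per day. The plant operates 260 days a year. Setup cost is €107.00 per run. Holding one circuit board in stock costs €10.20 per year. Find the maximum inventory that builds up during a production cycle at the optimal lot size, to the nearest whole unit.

I_max ≈ 1,344 boards

Annual demand D = 485 × 260 = 126,100.
Production build-up factor (1 − d/p) = 1 − 485/1,530 = 0.6830.
Q* = √(2DS / (H(1 − d/p))) = √(2 × 126,100 × 107 / (10.2 × 0.6830)).
= √(26,985,400 / 6.9667) ≈ 1968.122.
Maximum inventory = Q*(1 − d/p) = 1968.122 × 0.6830 ≈ 1344.240.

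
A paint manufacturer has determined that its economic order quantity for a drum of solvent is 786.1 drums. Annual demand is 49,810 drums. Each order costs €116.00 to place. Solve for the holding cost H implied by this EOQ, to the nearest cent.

H ≈ €18.70

Squaring Q* = √(2DS/H) gives Q*² = 2DS/H.
From Q* = √(2DS/H): H = 2DS / Q*² = 2 × 49,810 × 116 / 786.1² = 18.7003.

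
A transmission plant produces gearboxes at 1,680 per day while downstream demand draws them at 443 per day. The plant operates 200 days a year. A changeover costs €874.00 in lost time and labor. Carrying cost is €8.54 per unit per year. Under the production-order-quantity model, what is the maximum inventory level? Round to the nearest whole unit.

I_max ≈ 3,654 gearboxes

Annual demand D = 443 × 200 = 88,600.
Production build-up factor (1 − d/p) = 1 − 443/1,680 = 0.7363.
Q* = √(2DS / (H(1 − d/p))) = √(2 × 88,600 × 874 / (8.54 × 0.7363)).
= √(154,872,800 / 6.2881) ≈ 4962.819.
Maximum inventory = Q*(1 − d/p) = 4962.819 × 0.7363 ≈ 3654.171.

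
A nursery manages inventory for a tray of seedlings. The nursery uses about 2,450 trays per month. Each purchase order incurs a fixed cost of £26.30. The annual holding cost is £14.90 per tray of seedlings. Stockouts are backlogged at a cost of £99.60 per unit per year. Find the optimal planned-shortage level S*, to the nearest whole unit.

S* ≈ 45 trays

Annual demand D = 2,450 × 12 = 29,400.
With planned backorders, Q* = √(2DS/H) · √((H+B)/B).
√(2DS/H) = √(2 × 29,400 × 26.3 / 14.9) = 322.161.
√((H+B)/B) = √((14.9+99.6)/99.6) = 1.0722.
Q* ≈ 345.419.
S* = Q* · H/(H+B) = 345.419 × 14.9/114.5 ≈ 44.950.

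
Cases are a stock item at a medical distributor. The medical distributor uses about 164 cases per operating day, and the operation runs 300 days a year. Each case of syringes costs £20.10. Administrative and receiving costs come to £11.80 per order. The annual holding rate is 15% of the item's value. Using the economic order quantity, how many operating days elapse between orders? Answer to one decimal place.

T ≈ 3.8 days

Annual demand D = 164 × 300 = 49,200.
Holding cost H = 0.15 × £20.10 = £3.0150 per unit per year.
The optimal lot size = √(2DS/H) = √(2 × 49,200 × 11.8 / 3.015) ≈ 620.58.
Cycle time = Q*/D × 300 = 620.58 / 49,200 × 300 ≈ 3.784 days.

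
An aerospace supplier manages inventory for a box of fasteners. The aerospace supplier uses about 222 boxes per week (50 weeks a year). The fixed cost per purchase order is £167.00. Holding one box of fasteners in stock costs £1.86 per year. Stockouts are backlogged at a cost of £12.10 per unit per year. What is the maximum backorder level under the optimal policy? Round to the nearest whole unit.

S* ≈ 202 boxes

Annual demand D = 222 × 50 = 11,100.
With planned backorders, Q* = √(2DS/H) · √((H+B)/B).
√(2DS/H) = √(2 × 11,100 × 167 / 1.86) = 1411.816.
√((H+B)/B) = √((1.86+12.1)/12.1) = 1.0741.
Q* ≈ 1516.451.
S* = Q* · H/(H+B) = 1516.451 × 1.86/13.96 ≈ 202.049.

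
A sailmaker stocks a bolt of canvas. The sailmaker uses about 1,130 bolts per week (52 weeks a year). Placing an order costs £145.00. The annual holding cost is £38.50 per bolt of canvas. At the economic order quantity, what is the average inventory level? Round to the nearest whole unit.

Annual demand D = 1,130 × 52 = 58,760.
Q* = √(2DS/H) = √(2 × 58,760 × 145 / 38.5) ≈ 665.29.
Average inventory = Q*/2 ≈ 665.29 / 2 = 332.644.

Average inventory ≈ 333 bolts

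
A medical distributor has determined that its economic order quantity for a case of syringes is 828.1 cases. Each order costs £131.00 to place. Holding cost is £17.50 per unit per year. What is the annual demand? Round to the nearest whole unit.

D ≈ 45,804 cases per year

Squaring Q* = √(2DS/H) gives Q*² = 2DS/H.
From Q* = √(2DS/H): D = Q*²H / (2S) = 828.1² × 17.5 / (2 × 131) = 45803.886.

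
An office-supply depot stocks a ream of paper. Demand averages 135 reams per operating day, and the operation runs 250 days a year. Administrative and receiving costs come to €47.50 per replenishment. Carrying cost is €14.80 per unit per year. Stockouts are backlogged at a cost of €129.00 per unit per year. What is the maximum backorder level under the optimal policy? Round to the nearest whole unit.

S* ≈ 51 reams

Annual demand D = 135 × 250 = 33,750.
With planned backorders, Q* = √(2DS/H) · √((H+B)/B).
√(2DS/H) = √(2 × 33,750 × 47.5 / 14.8) = 465.444.
√((H+B)/B) = √((14.8+129)/129) = 1.0558.
Q* ≈ 491.420.
S* = Q* · H/(H+B) = 491.420 × 14.8/143.8 ≈ 50.577.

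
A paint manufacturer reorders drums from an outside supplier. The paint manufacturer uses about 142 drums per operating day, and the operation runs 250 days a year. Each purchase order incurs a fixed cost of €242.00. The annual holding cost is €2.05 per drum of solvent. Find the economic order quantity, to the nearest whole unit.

Q* ≈ 2,895 drums

Annual demand D = 142 × 250 = 35,500.
EOQ = √(2DS / H) = √(2 × 35,500 × 242 / 2.05).
= √(17,182,000 / 2.05) = √8,381,463.4146 ≈ 2895.076.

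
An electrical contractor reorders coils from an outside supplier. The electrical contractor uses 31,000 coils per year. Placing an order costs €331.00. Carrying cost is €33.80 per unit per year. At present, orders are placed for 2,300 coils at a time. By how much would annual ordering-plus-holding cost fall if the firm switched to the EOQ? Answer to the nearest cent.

Extra cost ≈ €16,994.19 per year

EOQ = √(2DS/H) = √(2 × 31,000 × 331 / 33.8) ≈ 779.20.
Cost at Q* = (D/Q*)S + (Q*/2)H = √(2DSH) ≈ €26,337.11.
Cost at Q = 2,300: (31,000/2,300)×331 + (2,300/2)×33.8 = €4,461.30 + €38,870.00 = €43,331.30.
Excess = €43,331.30 − €26,337.11 = €16,994.19.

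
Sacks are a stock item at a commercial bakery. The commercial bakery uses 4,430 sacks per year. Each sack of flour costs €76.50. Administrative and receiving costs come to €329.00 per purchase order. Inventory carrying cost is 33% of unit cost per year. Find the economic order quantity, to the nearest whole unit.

Holding cost H = 0.33 × €76.50 = €25.2450 per unit per year.
EOQ = √(2DS / H) = √(2 × 4,430 × 329 / 25.245).
= √(2,914,940 / 25.245) = √115,466.0329 ≈ 339.803.

Q* ≈ 340 sacks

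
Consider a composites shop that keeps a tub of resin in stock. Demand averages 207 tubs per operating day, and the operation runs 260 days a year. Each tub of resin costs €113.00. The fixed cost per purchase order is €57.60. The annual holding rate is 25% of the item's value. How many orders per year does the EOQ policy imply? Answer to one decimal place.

N ≈ 114.9 orders per year

Annual demand D = 207 × 260 = 53,820.
Holding cost H = 0.25 × €113.00 = €28.2500 per unit per year.
The optimal lot size = √(2DS/H) = √(2 × 53,820 × 57.6 / 28.25) ≈ 468.48.
Orders per year = D / Q* = 53,820 / 468.48 ≈ 114.883.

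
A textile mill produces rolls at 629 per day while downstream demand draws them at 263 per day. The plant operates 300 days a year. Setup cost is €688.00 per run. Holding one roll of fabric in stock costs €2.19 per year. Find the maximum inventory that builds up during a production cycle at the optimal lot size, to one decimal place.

I_max ≈ 5,370.8 rolls

Annual demand D = 263 × 300 = 78,900.
Production build-up factor (1 − d/p) = 1 − 263/629 = 0.5819.
Q* = √(2DS / (H(1 − d/p))) = √(2 × 78,900 × 688 / (2.19 × 0.5819)).
= √(108,566,400 / 1.2743) ≈ 9230.186.
Maximum inventory = Q*(1 − d/p) = 9230.186 × 0.5819 ≈ 5370.824.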